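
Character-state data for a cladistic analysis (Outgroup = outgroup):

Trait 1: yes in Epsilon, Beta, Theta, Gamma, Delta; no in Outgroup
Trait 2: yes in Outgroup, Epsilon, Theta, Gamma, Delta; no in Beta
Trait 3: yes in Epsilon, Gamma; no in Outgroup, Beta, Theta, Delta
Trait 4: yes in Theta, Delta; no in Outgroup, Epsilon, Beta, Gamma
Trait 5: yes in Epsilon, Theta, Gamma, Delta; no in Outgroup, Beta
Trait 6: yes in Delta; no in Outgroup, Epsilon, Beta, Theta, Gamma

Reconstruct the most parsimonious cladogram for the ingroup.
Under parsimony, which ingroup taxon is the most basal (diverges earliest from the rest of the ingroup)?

Character polarity is set by the outgroup: the derived state is whichever differs from the outgroup's state, so for Trait 2 the derived state is 'no', and for the remaining characters it is 'yes'.
Trait 1 (derived state 'yes') is shared by all ingroup taxa — unites the whole ingroup.
Trait 2 (derived state 'no') is unique to Beta (autapomorphy; uninformative for grouping).
Trait 3: derived state 'yes' in Epsilon and Gamma only — synapomorphy for {Epsilon, Gamma}.
Trait 4 (derived state 'yes') is shared by Delta and Theta — a synapomorphy uniting that clade.
Trait 5 (derived state 'yes') is shared by Delta, Epsilon, Gamma, and Theta — a synapomorphy uniting that clade.
Trait 6 (derived state 'yes') is unique to Delta (autapomorphy; uninformative for grouping).
Most parsimonious ingroup topology: (((Epsilon,Gamma),(Theta,Delta)),Beta).
Beta is sister to the clade containing all other ingroup taxa, so it is the earliest-diverging (most basal) ingroup lineage.

Beta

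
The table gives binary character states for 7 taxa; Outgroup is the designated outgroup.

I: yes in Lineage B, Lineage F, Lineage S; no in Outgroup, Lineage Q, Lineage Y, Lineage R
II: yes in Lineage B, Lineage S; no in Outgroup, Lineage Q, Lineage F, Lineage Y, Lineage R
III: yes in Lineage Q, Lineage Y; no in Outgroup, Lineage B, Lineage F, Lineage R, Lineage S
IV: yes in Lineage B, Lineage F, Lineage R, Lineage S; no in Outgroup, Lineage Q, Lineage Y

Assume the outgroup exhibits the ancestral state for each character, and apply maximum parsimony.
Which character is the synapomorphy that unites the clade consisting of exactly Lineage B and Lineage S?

The outgroup has state 'no' for every character, so 'yes' is the derived state throughout.
I (derived state 'yes') is shared by Lineage B, Lineage F, and Lineage S — a synapomorphy uniting that clade.
Only Lineage B and Lineage S show the derived state 'yes' for II, supporting them as a clade.
III (derived state 'yes') is shared by Lineage Q and Lineage Y — a synapomorphy uniting that clade.
Only Lineage B, Lineage F, Lineage R, and Lineage S show the derived state 'yes' for IV, supporting them as a clade.
Most parsimonious ingroup topology: ((((Lineage B,Lineage S),Lineage F),Lineage R),(Lineage Q,Lineage Y)).
The clade {Lineage B, Lineage S} is supported by II: its derived state 'yes' occurs in exactly those taxa and in no other taxon (including the outgroup).

II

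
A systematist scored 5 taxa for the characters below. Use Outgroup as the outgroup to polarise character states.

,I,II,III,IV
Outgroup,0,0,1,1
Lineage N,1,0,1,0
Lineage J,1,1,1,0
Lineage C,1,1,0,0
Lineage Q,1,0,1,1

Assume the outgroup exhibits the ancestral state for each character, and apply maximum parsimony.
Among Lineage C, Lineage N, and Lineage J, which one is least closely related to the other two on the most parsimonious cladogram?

Character polarity is set by the outgroup: the derived state is whichever differs from the outgroup's state, so for III, IV the derived state is '0', and for the remaining characters it is '1'.
I (derived state '1') is shared by all ingroup taxa — unites the whole ingroup.
II (derived state '1') is shared by Lineage C and Lineage J — a synapomorphy uniting that clade.
III: derived state '0' in Lineage C only — an autapomorphy, so it tells us nothing about relationships among taxa.
IV: derived state '0' in Lineage C, Lineage J, and Lineage N only — synapomorphy for {Lineage C, Lineage J, Lineage N}.
Most parsimonious ingroup topology: ((Lineage N,(Lineage J,Lineage C)),Lineage Q).
Lineage J and Lineage C share a more recent common ancestor with each other than either does with Lineage N, so Lineage N is the least closely related of the three.

Lineage N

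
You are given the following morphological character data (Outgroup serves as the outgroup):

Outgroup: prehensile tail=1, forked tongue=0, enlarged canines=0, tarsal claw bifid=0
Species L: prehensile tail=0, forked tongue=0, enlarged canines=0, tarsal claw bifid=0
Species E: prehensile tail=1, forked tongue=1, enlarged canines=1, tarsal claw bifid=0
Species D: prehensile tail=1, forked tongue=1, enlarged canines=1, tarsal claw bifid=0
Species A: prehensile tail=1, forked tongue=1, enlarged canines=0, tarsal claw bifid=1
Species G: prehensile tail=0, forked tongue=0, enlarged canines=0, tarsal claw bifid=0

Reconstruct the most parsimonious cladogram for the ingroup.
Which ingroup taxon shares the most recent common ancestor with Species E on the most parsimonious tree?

Character polarity is set by the outgroup: the derived state is whichever differs from the outgroup's state, so for prehensile tail the derived state is '0', and for the remaining characters it is '1'.
prehensile tail: derived state '0' in Species G and Species L only — synapomorphy for {Species G, Species L}.
Only Species A, Species D, and Species E show the derived state '1' for forked tongue, supporting them as a clade.
enlarged canines: derived state '1' in Species D and Species E only — synapomorphy for {Species D, Species E}.
tarsal claw bifid: derived state '1' in Species A only — an autapomorphy, so it tells us nothing about relationships among taxa.
Most parsimonious ingroup topology: ((Species L,Species G),((Species E,Species D),Species A)).
Species E and Species D form a cherry on this tree, so they are sister taxa.

Species D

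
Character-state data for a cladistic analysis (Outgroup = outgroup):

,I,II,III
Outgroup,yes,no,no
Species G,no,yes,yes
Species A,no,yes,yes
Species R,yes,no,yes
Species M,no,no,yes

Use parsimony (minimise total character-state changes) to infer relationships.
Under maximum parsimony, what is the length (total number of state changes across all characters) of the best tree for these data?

3

Character polarity is set by the outgroup: the derived state is whichever differs from the outgroup's state, so for I the derived state is 'no', and for the remaining characters it is 'yes'.
I: derived state 'no' in Species A, Species G, and Species M only — synapomorphy for {Species A, Species G, Species M}.
Only Species A and Species G show the derived state 'yes' for II, supporting them as a clade.
All ingroup taxa share the derived state 'yes' for III; it defines the ingroup but does not resolve relationships within it.
Most parsimonious ingroup topology: (((Species G,Species A),Species M),Species R).
Changes per character on this tree: I: 1; II: 1; III: 1.
Total = 3.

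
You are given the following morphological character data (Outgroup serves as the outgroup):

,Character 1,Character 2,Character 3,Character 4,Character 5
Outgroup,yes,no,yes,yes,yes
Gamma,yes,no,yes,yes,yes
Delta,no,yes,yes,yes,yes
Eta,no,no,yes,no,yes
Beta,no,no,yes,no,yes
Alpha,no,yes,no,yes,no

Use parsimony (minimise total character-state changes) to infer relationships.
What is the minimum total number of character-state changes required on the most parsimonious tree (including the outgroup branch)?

Character polarity is set by the outgroup: the derived state is whichever differs from the outgroup's state, so for Character 1, Character 3, Character 4, Character 5 the derived state is 'no', and for the remaining characters it is 'yes'.
Only Alpha, Beta, Delta, and Eta show the derived state 'no' for Character 1, supporting them as a clade.
Character 2 (derived state 'yes') is shared by Alpha and Delta — a synapomorphy uniting that clade.
Character 3 (derived state 'no') is unique to Alpha (autapomorphy; uninformative for grouping).
Character 4: derived state 'no' in Beta and Eta only — synapomorphy for {Beta, Eta}.
Character 5: derived state 'no' in Alpha only — an autapomorphy, so it tells us nothing about relationships among taxa.
Most parsimonious ingroup topology: (Gamma,((Delta,Alpha),(Eta,Beta))).
Changes per character on this tree: Character 1: 1; Character 2: 1; Character 3: 1; Character 4: 1; Character 5: 1.
Total = 5.

5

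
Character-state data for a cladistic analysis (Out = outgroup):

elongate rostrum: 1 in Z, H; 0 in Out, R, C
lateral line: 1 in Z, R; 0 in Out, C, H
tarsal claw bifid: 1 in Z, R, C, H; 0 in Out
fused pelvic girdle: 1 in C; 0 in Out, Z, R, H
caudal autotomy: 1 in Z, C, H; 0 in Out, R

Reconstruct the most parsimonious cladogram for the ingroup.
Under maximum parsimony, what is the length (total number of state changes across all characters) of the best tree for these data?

6

The outgroup has state '0' for every character, so '1' is the derived state throughout.
elongate rostrum: derived state '1' in H and Z only — synapomorphy for {H, Z}.
lateral line groups R and Z, which is incompatible with the clades supported by the remaining characters; treating it as convergent (homoplasy) costs fewer steps than any alternative tree.
All ingroup taxa share the derived state '1' for tarsal claw bifid; it defines the ingroup but does not resolve relationships within it.
fused pelvic girdle: derived state '1' in C only — an autapomorphy, so it tells us nothing about relationships among taxa.
caudal autotomy: derived state '1' in C, H, and Z only — synapomorphy for {C, H, Z}.
Most parsimonious ingroup topology: (((Z,H),C),R).
Changes per character on this tree: elongate rostrum: 1; lateral line: 2; tarsal claw bifid: 1; fused pelvic girdle: 1; caudal autotomy: 1.
Total = 6.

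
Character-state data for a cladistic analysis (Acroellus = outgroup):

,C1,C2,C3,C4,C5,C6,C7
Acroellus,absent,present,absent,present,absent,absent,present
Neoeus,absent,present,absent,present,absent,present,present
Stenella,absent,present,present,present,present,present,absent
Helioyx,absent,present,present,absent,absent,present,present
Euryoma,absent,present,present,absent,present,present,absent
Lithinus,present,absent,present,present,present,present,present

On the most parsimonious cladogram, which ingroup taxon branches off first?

Neoeus

Character polarity is set by the outgroup: the derived state is whichever differs from the outgroup's state, so for C2, C4, C7 the derived state is 'absent', and for the remaining characters it is 'present'.
C1 (derived state 'present') is unique to Lithinus (autapomorphy; uninformative for grouping).
C2: derived state 'absent' in Lithinus only — an autapomorphy, so it tells us nothing about relationships among taxa.
Only Euryoma, Helioyx, Lithinus, and Stenella show the derived state 'present' for C3, supporting them as a clade.
C4 (state 'absent') occurs in Euryoma and Helioyx but conflicts with the nesting implied by the other characters — most parsimoniously interpreted as homoplasy.
Only Euryoma, Lithinus, and Stenella show the derived state 'present' for C5, supporting them as a clade.
C6 (derived state 'present') is shared by all ingroup taxa — unites the whole ingroup.
C7 (derived state 'absent') is shared by Euryoma and Stenella — a synapomorphy uniting that clade.
Most parsimonious ingroup topology: ((((Stenella,Euryoma),Lithinus),Helioyx),Neoeus).
Neoeus is sister to the clade containing all other ingroup taxa, so it is the earliest-diverging (most basal) ingroup lineage.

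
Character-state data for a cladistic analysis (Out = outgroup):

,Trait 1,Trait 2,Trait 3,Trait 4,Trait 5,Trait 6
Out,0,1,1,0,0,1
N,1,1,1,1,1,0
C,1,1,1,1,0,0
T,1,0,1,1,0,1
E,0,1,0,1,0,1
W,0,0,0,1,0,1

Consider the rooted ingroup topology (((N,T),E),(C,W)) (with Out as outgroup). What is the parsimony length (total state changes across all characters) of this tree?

Map each character onto (((N,T),E),(C,W)) (rooted by Out) and count the minimum state changes it requires (Fitch parsimony):
Trait 1: 2; Trait 2: 2; Trait 3: 2; Trait 4: 1; Trait 5: 1; Trait 6: 2.
Total tree length = 10.

10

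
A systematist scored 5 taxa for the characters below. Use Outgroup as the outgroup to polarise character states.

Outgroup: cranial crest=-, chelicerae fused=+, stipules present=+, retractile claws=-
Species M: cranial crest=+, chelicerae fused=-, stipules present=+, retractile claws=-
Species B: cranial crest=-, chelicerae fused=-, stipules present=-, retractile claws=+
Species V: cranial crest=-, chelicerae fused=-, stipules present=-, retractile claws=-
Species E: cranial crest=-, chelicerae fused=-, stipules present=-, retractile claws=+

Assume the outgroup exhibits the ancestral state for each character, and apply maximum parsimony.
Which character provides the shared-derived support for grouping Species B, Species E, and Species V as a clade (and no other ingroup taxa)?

Character polarity is set by the outgroup: the derived state is whichever differs from the outgroup's state, so for chelicerae fused, stipules present the derived state is '-', and for the remaining characters it is '+'.
cranial crest (derived state '+') is unique to Species M (autapomorphy; uninformative for grouping).
chelicerae fused (derived state '-') is shared by all ingroup taxa — unites the whole ingroup.
Only Species B, Species E, and Species V show the derived state '-' for stipules present, supporting them as a clade.
Only Species B and Species E show the derived state '+' for retractile claws, supporting them as a clade.
Most parsimonious ingroup topology: (Species M,((Species B,Species E),Species V)).
The clade {Species B, Species E, Species V} is supported by stipules present: its derived state '-' occurs in exactly those taxa and in no other taxon (including the outgroup).

stipules present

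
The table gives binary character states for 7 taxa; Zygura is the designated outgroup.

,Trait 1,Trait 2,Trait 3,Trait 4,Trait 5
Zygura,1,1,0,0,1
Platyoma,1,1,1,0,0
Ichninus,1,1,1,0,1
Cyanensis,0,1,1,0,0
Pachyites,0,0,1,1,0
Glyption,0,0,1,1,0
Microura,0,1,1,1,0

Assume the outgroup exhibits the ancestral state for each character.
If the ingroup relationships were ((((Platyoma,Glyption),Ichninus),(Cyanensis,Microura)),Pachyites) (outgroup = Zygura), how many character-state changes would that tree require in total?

Map each character onto ((((Platyoma,Glyption),Ichninus),(Cyanensis,Microura)),Pachyites) (rooted by Zygura) and count the minimum state changes it requires (Fitch parsimony):
Trait 1: 3; Trait 2: 2; Trait 3: 1; Trait 4: 3; Trait 5: 2.
Total tree length = 11.

11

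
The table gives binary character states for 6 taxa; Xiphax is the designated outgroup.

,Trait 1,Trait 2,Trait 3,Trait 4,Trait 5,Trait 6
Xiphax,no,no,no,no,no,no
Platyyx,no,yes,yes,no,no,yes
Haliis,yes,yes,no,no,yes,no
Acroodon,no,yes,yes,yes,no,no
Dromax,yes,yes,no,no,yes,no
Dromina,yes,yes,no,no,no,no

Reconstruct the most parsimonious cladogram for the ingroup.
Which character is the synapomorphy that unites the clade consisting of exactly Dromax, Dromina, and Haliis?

The outgroup has state 'no' for every character, so 'yes' is the derived state throughout.
Trait 1: derived state 'yes' in Dromax, Dromina, and Haliis only — synapomorphy for {Dromax, Dromina, Haliis}.
Trait 2 (derived state 'yes') is shared by all ingroup taxa — unites the whole ingroup.
Only Acroodon and Platyyx show the derived state 'yes' for Trait 3, supporting them as a clade.
Trait 4 (derived state 'yes') is unique to Acroodon (autapomorphy; uninformative for grouping).
Only Dromax and Haliis show the derived state 'yes' for Trait 5, supporting them as a clade.
Trait 6 (derived state 'yes') is unique to Platyyx (autapomorphy; uninformative for grouping).
Most parsimonious ingroup topology: ((Platyyx,Acroodon),((Haliis,Dromax),Dromina)).
The clade {Dromax, Dromina, Haliis} is supported by Trait 1: its derived state 'yes' occurs in exactly those taxa and in no other taxon (including the outgroup).

Trait 1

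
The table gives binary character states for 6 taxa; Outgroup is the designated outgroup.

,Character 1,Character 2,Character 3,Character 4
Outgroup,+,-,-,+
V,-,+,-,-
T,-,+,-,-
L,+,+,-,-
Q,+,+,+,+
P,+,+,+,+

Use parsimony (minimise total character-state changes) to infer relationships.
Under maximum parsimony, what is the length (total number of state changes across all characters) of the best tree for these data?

Character polarity is set by the outgroup: the derived state is whichever differs from the outgroup's state, so for Character 1, Character 4 the derived state is '-', and for the remaining characters it is '+'.
Character 1 (derived state '-') is shared by T and V — a synapomorphy uniting that clade.
Character 2 (derived state '+') is shared by all ingroup taxa — unites the whole ingroup.
Only P and Q show the derived state '+' for Character 3, supporting them as a clade.
Character 4: derived state '-' in L, T, and V only — synapomorphy for {L, T, V}.
Most parsimonious ingroup topology: (((V,T),L),(Q,P)).
Changes per character on this tree: Character 1: 1; Character 2: 1; Character 3: 1; Character 4: 1.
Total = 4.

4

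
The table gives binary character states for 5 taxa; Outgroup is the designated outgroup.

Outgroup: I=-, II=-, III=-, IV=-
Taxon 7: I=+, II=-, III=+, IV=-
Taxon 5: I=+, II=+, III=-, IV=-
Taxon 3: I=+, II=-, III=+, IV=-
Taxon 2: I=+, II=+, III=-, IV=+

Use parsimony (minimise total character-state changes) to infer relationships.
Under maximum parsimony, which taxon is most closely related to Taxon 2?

Taxon 5

The outgroup has state '-' for every character, so '+' is the derived state throughout.
All ingroup taxa share the derived state '+' for I; it defines the ingroup but does not resolve relationships within it.
II (derived state '+') is shared by Taxon 2 and Taxon 5 — a synapomorphy uniting that clade.
III (derived state '+') is shared by Taxon 3 and Taxon 7 — a synapomorphy uniting that clade.
IV: derived state '+' in Taxon 2 only — an autapomorphy, so it tells us nothing about relationships among taxa.
Most parsimonious ingroup topology: ((Taxon 7,Taxon 3),(Taxon 5,Taxon 2)).
Taxon 2 and Taxon 5 form a cherry on this tree, so they are sister taxa.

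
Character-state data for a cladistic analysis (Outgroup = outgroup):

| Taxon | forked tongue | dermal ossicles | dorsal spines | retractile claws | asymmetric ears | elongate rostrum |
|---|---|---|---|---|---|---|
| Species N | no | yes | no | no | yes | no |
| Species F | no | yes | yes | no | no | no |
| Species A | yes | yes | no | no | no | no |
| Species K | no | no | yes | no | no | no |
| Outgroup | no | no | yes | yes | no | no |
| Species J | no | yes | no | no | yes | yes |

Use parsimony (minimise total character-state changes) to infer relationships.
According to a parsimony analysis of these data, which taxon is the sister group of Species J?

Species N

Character polarity is set by the outgroup: the derived state is whichever differs from the outgroup's state, so for dorsal spines, retractile claws the derived state is 'no', and for the remaining characters it is 'yes'.
forked tongue: derived state 'yes' in Species A only — an autapomorphy, so it tells us nothing about relationships among taxa.
Only Species A, Species F, Species J, and Species N show the derived state 'yes' for dermal ossicles, supporting them as a clade.
dorsal spines: derived state 'no' in Species A, Species J, and Species N only — synapomorphy for {Species A, Species J, Species N}.
All ingroup taxa share the derived state 'no' for retractile claws; it defines the ingroup but does not resolve relationships within it.
asymmetric ears: derived state 'yes' in Species J and Species N only — synapomorphy for {Species J, Species N}.
elongate rostrum: derived state 'yes' in Species J only — an autapomorphy, so it tells us nothing about relationships among taxa.
Most parsimonious ingroup topology: ((Species F,((Species N,Species J),Species A)),Species K).
Species J and Species N form a cherry on this tree, so they are sister taxa.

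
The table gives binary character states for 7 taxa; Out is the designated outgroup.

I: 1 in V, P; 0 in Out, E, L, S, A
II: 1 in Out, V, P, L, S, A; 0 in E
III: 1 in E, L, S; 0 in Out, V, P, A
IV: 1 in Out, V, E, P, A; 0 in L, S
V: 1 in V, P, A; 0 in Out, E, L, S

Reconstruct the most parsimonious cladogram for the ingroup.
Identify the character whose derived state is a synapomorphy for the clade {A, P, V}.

Character polarity is set by the outgroup: the derived state is whichever differs from the outgroup's state, so for II, IV the derived state is '0', and for the remaining characters it is '1'.
I: derived state '1' in P and V only — synapomorphy for {P, V}.
II: derived state '0' in E only — an autapomorphy, so it tells us nothing about relationships among taxa.
III (derived state '1') is shared by E, L, and S — a synapomorphy uniting that clade.
Only L and S show the derived state '0' for IV, supporting them as a clade.
Only A, P, and V show the derived state '1' for V, supporting them as a clade.
Most parsimonious ingroup topology: (((V,P),A),(E,(L,S))).
The clade {A, P, V} is supported by V: its derived state '1' occurs in exactly those taxa and in no other taxon (including the outgroup).

V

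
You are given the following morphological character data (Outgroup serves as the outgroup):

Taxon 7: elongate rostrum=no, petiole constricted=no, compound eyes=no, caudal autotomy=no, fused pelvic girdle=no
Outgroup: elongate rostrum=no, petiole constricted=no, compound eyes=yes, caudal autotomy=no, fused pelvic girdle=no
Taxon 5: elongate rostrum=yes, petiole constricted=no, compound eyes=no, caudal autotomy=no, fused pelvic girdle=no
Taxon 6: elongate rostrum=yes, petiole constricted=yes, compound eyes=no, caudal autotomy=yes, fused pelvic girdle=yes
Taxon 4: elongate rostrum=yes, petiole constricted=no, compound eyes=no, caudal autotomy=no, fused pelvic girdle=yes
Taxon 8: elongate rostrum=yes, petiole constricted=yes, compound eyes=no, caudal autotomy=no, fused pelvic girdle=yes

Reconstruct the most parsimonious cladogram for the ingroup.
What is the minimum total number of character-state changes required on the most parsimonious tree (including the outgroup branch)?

5

Character polarity is set by the outgroup: the derived state is whichever differs from the outgroup's state, so for compound eyes the derived state is 'no', and for the remaining characters it is 'yes'.
Only Taxon 4, Taxon 5, Taxon 6, and Taxon 8 show the derived state 'yes' for elongate rostrum, supporting them as a clade.
petiole constricted (derived state 'yes') is shared by Taxon 6 and Taxon 8 — a synapomorphy uniting that clade.
compound eyes (derived state 'no') is shared by all ingroup taxa — unites the whole ingroup.
caudal autotomy: derived state 'yes' in Taxon 6 only — an autapomorphy, so it tells us nothing about relationships among taxa.
Only Taxon 4, Taxon 6, and Taxon 8 show the derived state 'yes' for fused pelvic girdle, supporting them as a clade.
Most parsimonious ingroup topology: ((((Taxon 8,Taxon 6),Taxon 4),Taxon 5),Taxon 7).
Changes per character on this tree: elongate rostrum: 1; petiole constricted: 1; compound eyes: 1; caudal autotomy: 1; fused pelvic girdle: 1.
Total = 5.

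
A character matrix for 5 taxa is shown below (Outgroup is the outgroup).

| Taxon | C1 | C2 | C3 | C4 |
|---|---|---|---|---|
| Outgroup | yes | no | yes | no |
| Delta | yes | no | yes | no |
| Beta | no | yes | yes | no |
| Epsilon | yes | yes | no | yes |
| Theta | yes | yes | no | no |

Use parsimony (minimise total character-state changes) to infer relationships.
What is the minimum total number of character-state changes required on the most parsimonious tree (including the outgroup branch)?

4

Character polarity is set by the outgroup: the derived state is whichever differs from the outgroup's state, so for C1, C3 the derived state is 'no', and for the remaining characters it is 'yes'.
C1: derived state 'no' in Beta only — an autapomorphy, so it tells us nothing about relationships among taxa.
C2 (derived state 'yes') is shared by Beta, Epsilon, and Theta — a synapomorphy uniting that clade.
Only Epsilon and Theta show the derived state 'no' for C3, supporting them as a clade.
C4 (derived state 'yes') is unique to Epsilon (autapomorphy; uninformative for grouping).
Most parsimonious ingroup topology: (Delta,(Beta,(Epsilon,Theta))).
Changes per character on this tree: C1: 1; C2: 1; C3: 1; C4: 1.
Total = 4.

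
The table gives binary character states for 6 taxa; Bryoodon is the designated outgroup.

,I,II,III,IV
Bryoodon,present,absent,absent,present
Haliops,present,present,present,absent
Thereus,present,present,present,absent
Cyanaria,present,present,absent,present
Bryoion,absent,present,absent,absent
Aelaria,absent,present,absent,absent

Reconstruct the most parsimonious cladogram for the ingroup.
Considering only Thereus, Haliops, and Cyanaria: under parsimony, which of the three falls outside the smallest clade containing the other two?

Character polarity is set by the outgroup: the derived state is whichever differs from the outgroup's state, so for I, IV the derived state is 'absent', and for the remaining characters it is 'present'.
Only Aelaria and Bryoion show the derived state 'absent' for I, supporting them as a clade.
All ingroup taxa share the derived state 'present' for II; it defines the ingroup but does not resolve relationships within it.
III: derived state 'present' in Haliops and Thereus only — synapomorphy for {Haliops, Thereus}.
IV: derived state 'absent' in Aelaria, Bryoion, Haliops, and Thereus only — synapomorphy for {Aelaria, Bryoion, Haliops, Thereus}.
Most parsimonious ingroup topology: (((Haliops,Thereus),(Bryoion,Aelaria)),Cyanaria).
Thereus and Haliops share a more recent common ancestor with each other than either does with Cyanaria, so Cyanaria is the least closely related of the three.

Cyanaria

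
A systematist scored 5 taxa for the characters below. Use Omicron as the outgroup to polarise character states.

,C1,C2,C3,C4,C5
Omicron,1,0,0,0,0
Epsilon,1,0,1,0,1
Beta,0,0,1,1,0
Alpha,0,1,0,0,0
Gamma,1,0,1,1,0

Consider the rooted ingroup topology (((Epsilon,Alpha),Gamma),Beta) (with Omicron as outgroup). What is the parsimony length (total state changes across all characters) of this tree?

8

Map each character onto (((Epsilon,Alpha),Gamma),Beta) (rooted by Omicron) and count the minimum state changes it requires (Fitch parsimony):
C1: 2; C2: 1; C3: 2; C4: 2; C5: 1.
Total tree length = 8.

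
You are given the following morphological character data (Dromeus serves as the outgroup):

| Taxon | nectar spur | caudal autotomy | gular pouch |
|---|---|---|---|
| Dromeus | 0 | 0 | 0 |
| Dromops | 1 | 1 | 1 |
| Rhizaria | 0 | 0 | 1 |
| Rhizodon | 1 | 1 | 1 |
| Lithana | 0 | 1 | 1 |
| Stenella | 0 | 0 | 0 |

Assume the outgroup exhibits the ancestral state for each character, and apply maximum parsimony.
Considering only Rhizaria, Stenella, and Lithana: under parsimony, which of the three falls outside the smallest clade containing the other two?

Stenella

The outgroup has state '0' for every character, so '1' is the derived state throughout.
Only Dromops and Rhizodon show the derived state '1' for nectar spur, supporting them as a clade.
caudal autotomy: derived state '1' in Dromops, Lithana, and Rhizodon only — synapomorphy for {Dromops, Lithana, Rhizodon}.
gular pouch (derived state '1') is shared by Dromops, Lithana, Rhizaria, and Rhizodon — a synapomorphy uniting that clade.
Most parsimonious ingroup topology: ((((Dromops,Rhizodon),Lithana),Rhizaria),Stenella).
Rhizaria and Lithana share a more recent common ancestor with each other than either does with Stenella, so Stenella is the least closely related of the three.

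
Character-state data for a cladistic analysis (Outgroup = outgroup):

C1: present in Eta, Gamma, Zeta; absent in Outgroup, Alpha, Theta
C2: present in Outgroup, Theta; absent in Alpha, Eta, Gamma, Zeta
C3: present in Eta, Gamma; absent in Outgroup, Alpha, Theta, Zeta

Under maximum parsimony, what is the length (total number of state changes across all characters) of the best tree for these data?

Character polarity is set by the outgroup: the derived state is whichever differs from the outgroup's state, so for C2 the derived state is 'absent', and for the remaining characters it is 'present'.
Only Eta, Gamma, and Zeta show the derived state 'present' for C1, supporting them as a clade.
C2 (derived state 'absent') is shared by Alpha, Eta, Gamma, and Zeta — a synapomorphy uniting that clade.
Only Eta and Gamma show the derived state 'present' for C3, supporting them as a clade.
Most parsimonious ingroup topology: ((Alpha,((Eta,Gamma),Zeta)),Theta).
Changes per character on this tree: C1: 1; C2: 1; C3: 1.
Total = 3.

3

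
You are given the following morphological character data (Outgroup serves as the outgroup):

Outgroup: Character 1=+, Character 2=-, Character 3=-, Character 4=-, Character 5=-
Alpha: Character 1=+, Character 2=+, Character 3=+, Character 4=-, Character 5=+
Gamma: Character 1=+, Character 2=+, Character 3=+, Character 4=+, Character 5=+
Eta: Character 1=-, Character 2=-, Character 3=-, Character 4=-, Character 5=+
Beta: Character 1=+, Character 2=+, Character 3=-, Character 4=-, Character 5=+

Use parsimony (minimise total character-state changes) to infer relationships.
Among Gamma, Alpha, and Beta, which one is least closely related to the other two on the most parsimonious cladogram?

Character polarity is set by the outgroup: the derived state is whichever differs from the outgroup's state, so for Character 1 the derived state is '-', and for the remaining characters it is '+'.
Character 1: derived state '-' in Eta only — an autapomorphy, so it tells us nothing about relationships among taxa.
Character 2: derived state '+' in Alpha, Beta, and Gamma only — synapomorphy for {Alpha, Beta, Gamma}.
Only Alpha and Gamma show the derived state '+' for Character 3, supporting them as a clade.
Character 4: derived state '+' in Gamma only — an autapomorphy, so it tells us nothing about relationships among taxa.
All ingroup taxa share the derived state '+' for Character 5; it defines the ingroup but does not resolve relationships within it.
Most parsimonious ingroup topology: (((Alpha,Gamma),Beta),Eta).
Alpha and Gamma share a more recent common ancestor with each other than either does with Beta, so Beta is the least closely related of the three.

Beta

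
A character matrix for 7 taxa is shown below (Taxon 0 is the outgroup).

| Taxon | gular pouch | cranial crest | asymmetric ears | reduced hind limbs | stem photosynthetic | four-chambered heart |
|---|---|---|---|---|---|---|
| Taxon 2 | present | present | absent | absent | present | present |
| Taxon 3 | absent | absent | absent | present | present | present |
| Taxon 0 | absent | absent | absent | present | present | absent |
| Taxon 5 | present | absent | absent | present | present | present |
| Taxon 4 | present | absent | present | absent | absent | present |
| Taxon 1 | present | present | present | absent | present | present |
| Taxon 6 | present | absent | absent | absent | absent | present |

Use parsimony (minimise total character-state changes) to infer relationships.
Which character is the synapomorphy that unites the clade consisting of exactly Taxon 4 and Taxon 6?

stem photosynthetic

Character polarity is set by the outgroup: the derived state is whichever differs from the outgroup's state, so for reduced hind limbs, stem photosynthetic the derived state is 'absent', and for the remaining characters it is 'present'.
gular pouch (derived state 'present') is shared by Taxon 1, Taxon 2, Taxon 4, Taxon 5, and Taxon 6 — a synapomorphy uniting that clade.
cranial crest: derived state 'present' in Taxon 1 and Taxon 2 only — synapomorphy for {Taxon 1, Taxon 2}.
asymmetric ears (state 'present') occurs in Taxon 1 and Taxon 4 but conflicts with the nesting implied by the other characters — most parsimoniously interpreted as homoplasy.
reduced hind limbs (derived state 'absent') is shared by Taxon 1, Taxon 2, Taxon 4, and Taxon 6 — a synapomorphy uniting that clade.
Only Taxon 4 and Taxon 6 show the derived state 'absent' for stem photosynthetic, supporting them as a clade.
All ingroup taxa share the derived state 'present' for four-chambered heart; it defines the ingroup but does not resolve relationships within it.
Most parsimonious ingroup topology: ((((Taxon 1,Taxon 2),(Taxon 6,Taxon 4)),Taxon 5),Taxon 3).
The clade {Taxon 4, Taxon 6} is supported by stem photosynthetic: its derived state 'absent' occurs in exactly those taxa and in no other taxon (including the outgroup).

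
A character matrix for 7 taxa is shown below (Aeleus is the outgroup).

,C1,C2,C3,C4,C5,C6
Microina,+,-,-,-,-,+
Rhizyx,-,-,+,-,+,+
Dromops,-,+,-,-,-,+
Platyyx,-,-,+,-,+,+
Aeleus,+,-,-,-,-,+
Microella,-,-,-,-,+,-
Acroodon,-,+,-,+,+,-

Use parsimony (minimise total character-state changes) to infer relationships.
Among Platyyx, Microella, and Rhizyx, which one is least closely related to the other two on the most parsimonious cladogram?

Microella

Character polarity is set by the outgroup: the derived state is whichever differs from the outgroup's state, so for C1, C6 the derived state is '-', and for the remaining characters it is '+'.
C1: derived state '-' in Acroodon, Dromops, Microella, Platyyx, and Rhizyx only — synapomorphy for {Acroodon, Dromops, Microella, Platyyx, Rhizyx}.
C2 groups Acroodon and Dromops, which is incompatible with the clades supported by the remaining characters; treating it as convergent (homoplasy) costs fewer steps than any alternative tree.
Only Platyyx and Rhizyx show the derived state '+' for C3, supporting them as a clade.
C4 (derived state '+') is unique to Acroodon (autapomorphy; uninformative for grouping).
Only Acroodon, Microella, Platyyx, and Rhizyx show the derived state '+' for C5, supporting them as a clade.
Only Acroodon and Microella show the derived state '-' for C6, supporting them as a clade.
Most parsimonious ingroup topology: (Microina,(((Rhizyx,Platyyx),(Microella,Acroodon)),Dromops)).
Rhizyx and Platyyx share a more recent common ancestor with each other than either does with Microella, so Microella is the least closely related of the three.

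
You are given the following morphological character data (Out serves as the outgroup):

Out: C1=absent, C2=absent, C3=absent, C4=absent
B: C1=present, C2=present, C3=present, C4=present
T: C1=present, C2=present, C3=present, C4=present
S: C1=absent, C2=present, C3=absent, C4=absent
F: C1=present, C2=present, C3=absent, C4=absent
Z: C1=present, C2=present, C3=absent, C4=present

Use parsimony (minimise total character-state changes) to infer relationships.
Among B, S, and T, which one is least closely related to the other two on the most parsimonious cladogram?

S

The outgroup has state 'absent' for every character, so 'present' is the derived state throughout.
C1: derived state 'present' in B, F, T, and Z only — synapomorphy for {B, F, T, Z}.
C2 (derived state 'present') is shared by all ingroup taxa — unites the whole ingroup.
C3 (derived state 'present') is shared by B and T — a synapomorphy uniting that clade.
Only B, T, and Z show the derived state 'present' for C4, supporting them as a clade.
Most parsimonious ingroup topology: ((((B,T),Z),F),S).
B and T share a more recent common ancestor with each other than either does with S, so S is the least closely related of the three.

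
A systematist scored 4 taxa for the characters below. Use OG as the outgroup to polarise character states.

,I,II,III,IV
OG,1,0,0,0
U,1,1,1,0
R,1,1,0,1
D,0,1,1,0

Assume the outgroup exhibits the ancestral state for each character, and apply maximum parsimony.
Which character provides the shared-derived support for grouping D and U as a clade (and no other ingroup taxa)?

III

Character polarity is set by the outgroup: the derived state is whichever differs from the outgroup's state, so for I the derived state is '0', and for the remaining characters it is '1'.
I: derived state '0' in D only — an autapomorphy, so it tells us nothing about relationships among taxa.
All ingroup taxa share the derived state '1' for II; it defines the ingroup but does not resolve relationships within it.
III (derived state '1') is shared by D and U — a synapomorphy uniting that clade.
IV (derived state '1') is unique to R (autapomorphy; uninformative for grouping).
Most parsimonious ingroup topology: ((U,D),R).
The clade {D, U} is supported by III: its derived state '1' occurs in exactly those taxa and in no other taxon (including the outgroup).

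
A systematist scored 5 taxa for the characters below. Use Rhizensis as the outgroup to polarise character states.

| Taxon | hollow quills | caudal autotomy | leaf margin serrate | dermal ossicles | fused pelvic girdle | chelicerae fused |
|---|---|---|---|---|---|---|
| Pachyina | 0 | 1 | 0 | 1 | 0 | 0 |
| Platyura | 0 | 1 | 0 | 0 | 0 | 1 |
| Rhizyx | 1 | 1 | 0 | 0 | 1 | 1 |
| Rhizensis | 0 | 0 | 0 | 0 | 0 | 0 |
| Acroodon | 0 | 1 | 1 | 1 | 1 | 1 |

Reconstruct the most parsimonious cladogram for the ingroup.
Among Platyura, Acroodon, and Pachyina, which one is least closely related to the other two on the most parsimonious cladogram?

The outgroup has state '0' for every character, so '1' is the derived state throughout.
hollow quills: derived state '1' in Rhizyx only — an autapomorphy, so it tells us nothing about relationships among taxa.
caudal autotomy (derived state '1') is shared by all ingroup taxa — unites the whole ingroup.
leaf margin serrate: derived state '1' in Acroodon only — an autapomorphy, so it tells us nothing about relationships among taxa.
dermal ossicles (state '1') occurs in Acroodon and Pachyina but conflicts with the nesting implied by the other characters — most parsimoniously interpreted as homoplasy.
fused pelvic girdle: derived state '1' in Acroodon and Rhizyx only — synapomorphy for {Acroodon, Rhizyx}.
Only Acroodon, Platyura, and Rhizyx show the derived state '1' for chelicerae fused, supporting them as a clade.
Most parsimonious ingroup topology: (((Acroodon,Rhizyx),Platyura),Pachyina).
Acroodon and Platyura share a more recent common ancestor with each other than either does with Pachyina, so Pachyina is the least closely related of the three.

Pachyina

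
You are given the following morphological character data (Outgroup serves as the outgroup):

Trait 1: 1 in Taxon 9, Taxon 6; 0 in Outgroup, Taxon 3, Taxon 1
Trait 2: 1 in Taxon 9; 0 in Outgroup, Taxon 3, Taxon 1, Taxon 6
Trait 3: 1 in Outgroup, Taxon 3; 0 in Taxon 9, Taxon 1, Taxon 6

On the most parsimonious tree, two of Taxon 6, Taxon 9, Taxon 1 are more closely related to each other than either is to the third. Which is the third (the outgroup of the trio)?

Character polarity is set by the outgroup: the derived state is whichever differs from the outgroup's state, so for Trait 3 the derived state is '0', and for the remaining characters it is '1'.
Trait 1 (derived state '1') is shared by Taxon 6 and Taxon 9 — a synapomorphy uniting that clade.
Trait 2: derived state '1' in Taxon 9 only — an autapomorphy, so it tells us nothing about relationships among taxa.
Only Taxon 1, Taxon 6, and Taxon 9 show the derived state '0' for Trait 3, supporting them as a clade.
Most parsimonious ingroup topology: (((Taxon 9,Taxon 6),Taxon 1),Taxon 3).
Taxon 6 and Taxon 9 share a more recent common ancestor with each other than either does with Taxon 1, so Taxon 1 is the least closely related of the three.

Taxon 1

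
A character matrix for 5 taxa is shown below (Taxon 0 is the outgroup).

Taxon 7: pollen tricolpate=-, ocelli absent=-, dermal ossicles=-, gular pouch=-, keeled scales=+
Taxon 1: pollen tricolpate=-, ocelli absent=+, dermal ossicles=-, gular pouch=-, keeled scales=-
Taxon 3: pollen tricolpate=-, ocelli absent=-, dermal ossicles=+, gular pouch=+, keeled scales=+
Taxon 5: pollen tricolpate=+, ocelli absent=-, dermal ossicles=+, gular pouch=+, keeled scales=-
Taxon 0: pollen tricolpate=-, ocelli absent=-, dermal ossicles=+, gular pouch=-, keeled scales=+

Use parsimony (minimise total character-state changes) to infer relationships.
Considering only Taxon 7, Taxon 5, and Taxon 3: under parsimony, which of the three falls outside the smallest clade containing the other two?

Taxon 7

Character polarity is set by the outgroup: the derived state is whichever differs from the outgroup's state, so for dermal ossicles, keeled scales the derived state is '-', and for the remaining characters it is '+'.
pollen tricolpate (derived state '+') is unique to Taxon 5 (autapomorphy; uninformative for grouping).
ocelli absent (derived state '+') is unique to Taxon 1 (autapomorphy; uninformative for grouping).
dermal ossicles: derived state '-' in Taxon 1 and Taxon 7 only — synapomorphy for {Taxon 1, Taxon 7}.
Only Taxon 3 and Taxon 5 show the derived state '+' for gular pouch, supporting them as a clade.
keeled scales (state '-') occurs in Taxon 1 and Taxon 5 but conflicts with the nesting implied by the other characters — most parsimoniously interpreted as homoplasy.
Most parsimonious ingroup topology: ((Taxon 7,Taxon 1),(Taxon 5,Taxon 3)).
Taxon 3 and Taxon 5 share a more recent common ancestor with each other than either does with Taxon 7, so Taxon 7 is the least closely related of the three.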